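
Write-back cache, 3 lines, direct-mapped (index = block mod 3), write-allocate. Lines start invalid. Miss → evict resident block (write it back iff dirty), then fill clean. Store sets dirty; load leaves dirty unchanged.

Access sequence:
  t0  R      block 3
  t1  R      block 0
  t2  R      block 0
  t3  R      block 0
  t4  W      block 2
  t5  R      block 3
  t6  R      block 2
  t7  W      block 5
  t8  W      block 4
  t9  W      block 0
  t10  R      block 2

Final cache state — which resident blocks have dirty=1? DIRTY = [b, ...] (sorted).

DIRTY = [0, 4]

  0 | R B3 → L0 miss [-]
  1 | R B0 → L0 miss [-]
  2 | R B0 → L0 hit [-]
  3 | R B0 → L0 hit [-]
  4 | W B2 → L2 miss [D]
  5 | R B3 → L0 miss [-]
  6 | R B2 → L2 hit [D]
  7 | W B5 → L2 miss wb→B2 [D]
  8 | W B4 → L1 miss [D]
  9 | W B0 → L0 miss [D]
  10 | R B2 → L2 miss wb→B5 [-]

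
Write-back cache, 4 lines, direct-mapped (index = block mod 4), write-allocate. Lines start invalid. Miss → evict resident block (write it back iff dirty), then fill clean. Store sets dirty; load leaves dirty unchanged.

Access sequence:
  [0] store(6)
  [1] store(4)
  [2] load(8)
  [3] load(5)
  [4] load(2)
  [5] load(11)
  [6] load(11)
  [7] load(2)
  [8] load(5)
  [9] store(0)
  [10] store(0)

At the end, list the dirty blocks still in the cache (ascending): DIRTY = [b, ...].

0: W B6 -> L2 miss  d=D]
1: W B4 -> L0 miss  d=D]
2: R B8 -> L0 miss wb->B4  d=-]
3: R B5 -> L1 miss  d=-]
4: R B2 -> L2 miss wb->B6  d=-]
5: R B11 -> L3 miss  d=-]
6: R B11 -> L3 hit  d=-]
7: R B2 -> L2 hit  d=-]
8: R B5 -> L1 hit  d=-]
9: W B0 -> L0 miss  d=D]
10: W B0 -> L0 hit  d=D]

DIRTY = [0]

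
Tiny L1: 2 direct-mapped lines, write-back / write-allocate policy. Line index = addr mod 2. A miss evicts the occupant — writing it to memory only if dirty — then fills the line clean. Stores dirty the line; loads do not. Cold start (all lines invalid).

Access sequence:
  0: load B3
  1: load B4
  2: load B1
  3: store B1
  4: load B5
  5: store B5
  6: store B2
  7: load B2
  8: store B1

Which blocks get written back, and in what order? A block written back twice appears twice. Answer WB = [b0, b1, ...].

0: R B3 → L1 miss [-]
1: R B4 → L0 miss [-]
2: R B1 → L1 miss [-]
3: W B1 → L1 hit [D]
4: R B5 → L1 miss wb→B1 [-]
5: W B5 → L1 hit [D]
6: W B2 → L0 miss [D]
7: R B2 → L0 hit [D]
8: W B1 → L1 miss wb→B5 [D]

WB = [1, 5]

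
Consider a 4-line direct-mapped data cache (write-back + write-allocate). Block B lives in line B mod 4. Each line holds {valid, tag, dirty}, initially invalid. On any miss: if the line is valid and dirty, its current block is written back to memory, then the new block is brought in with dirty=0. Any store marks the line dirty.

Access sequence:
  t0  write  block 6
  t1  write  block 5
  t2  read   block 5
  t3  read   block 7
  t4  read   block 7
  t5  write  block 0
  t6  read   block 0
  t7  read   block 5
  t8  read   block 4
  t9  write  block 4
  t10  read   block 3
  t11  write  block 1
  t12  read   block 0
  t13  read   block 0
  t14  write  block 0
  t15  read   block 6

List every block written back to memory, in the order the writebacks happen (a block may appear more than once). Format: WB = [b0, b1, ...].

WB = [0, 5, 4]

0: W B6 -> L2 miss  d=D]
1: W B5 -> L1 miss  d=D]
2: R B5 -> L1 hit  d=D]
3: R B7 -> L3 miss  d=-]
4: R B7 -> L3 hit  d=-]
5: W B0 -> L0 miss  d=D]
6: R B0 -> L0 hit  d=D]
7: R B5 -> L1 hit  d=D]
8: R B4 -> L0 miss wb->B0  d=-]
9: W B4 -> L0 hit  d=D]
10: R B3 -> L3 miss  d=-]
11: W B1 -> L1 miss wb->B5  d=D]
12: R B0 -> L0 miss wb->B4  d=-]
13: R B0 -> L0 hit  d=-]
14: W B0 -> L0 hit  d=D]
15: R B6 -> L2 hit  d=D]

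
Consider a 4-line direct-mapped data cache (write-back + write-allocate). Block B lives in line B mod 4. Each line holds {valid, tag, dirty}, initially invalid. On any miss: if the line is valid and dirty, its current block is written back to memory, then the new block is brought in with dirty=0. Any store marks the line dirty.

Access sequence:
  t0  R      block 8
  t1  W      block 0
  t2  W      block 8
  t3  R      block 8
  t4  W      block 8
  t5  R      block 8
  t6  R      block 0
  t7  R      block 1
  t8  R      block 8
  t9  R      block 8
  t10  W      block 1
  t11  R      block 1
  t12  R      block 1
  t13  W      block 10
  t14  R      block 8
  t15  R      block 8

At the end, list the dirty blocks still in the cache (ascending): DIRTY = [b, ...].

DIRTY = [1, 10]

  0 | R B8 → L0 miss [-]
  1 | W B0 → L0 miss [D]
  2 | W B8 → L0 miss wb→B0 [D]
  3 | R B8 → L0 hit [D]
  4 | W B8 → L0 hit [D]
  5 | R B8 → L0 hit [D]
  6 | R B0 → L0 miss wb→B8 [-]
  7 | R B1 → L1 miss [-]
  8 | R B8 → L0 miss [-]
  9 | R B8 → L0 hit [-]
  10 | W B1 → L1 hit [D]
  11 | R B1 → L1 hit [D]
  12 | R B1 → L1 hit [D]
  13 | W B10 → L2 miss [D]
  14 | R B8 → L0 hit [-]
  15 | R B8 → L0 hit [-]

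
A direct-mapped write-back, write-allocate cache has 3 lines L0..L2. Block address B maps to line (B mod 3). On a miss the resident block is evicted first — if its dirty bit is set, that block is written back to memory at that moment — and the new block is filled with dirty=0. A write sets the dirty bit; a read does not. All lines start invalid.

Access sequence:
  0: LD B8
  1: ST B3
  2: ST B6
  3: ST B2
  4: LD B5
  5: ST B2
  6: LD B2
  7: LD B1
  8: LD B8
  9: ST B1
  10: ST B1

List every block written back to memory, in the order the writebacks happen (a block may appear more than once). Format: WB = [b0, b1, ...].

WB = [3, 2, 2]

  0 | R B8 → L2 miss [-]
  1 | W B3 → L0 miss [D]
  2 | W B6 → L0 miss wb→B3 [D]
  3 | W B2 → L2 miss [D]
  4 | R B5 → L2 miss wb→B2 [-]
  5 | W B2 → L2 miss [D]
  6 | R B2 → L2 hit [D]
  7 | R B1 → L1 miss [-]
  8 | R B8 → L2 miss wb→B2 [-]
  9 | W B1 → L1 hit [D]
  10 | W B1 → L1 hit [D]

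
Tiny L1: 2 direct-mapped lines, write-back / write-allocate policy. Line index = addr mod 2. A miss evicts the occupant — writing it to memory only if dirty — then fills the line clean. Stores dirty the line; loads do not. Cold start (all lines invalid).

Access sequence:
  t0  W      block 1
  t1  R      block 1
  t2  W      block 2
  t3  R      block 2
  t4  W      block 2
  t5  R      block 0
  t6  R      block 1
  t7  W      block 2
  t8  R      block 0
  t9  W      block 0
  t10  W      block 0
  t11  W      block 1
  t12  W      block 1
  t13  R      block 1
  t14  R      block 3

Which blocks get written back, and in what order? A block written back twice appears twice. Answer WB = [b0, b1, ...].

WB = [2, 2, 1]

0: W B1 -> L1 miss  d=D]
1: R B1 -> L1 hit  d=D]
2: W B2 -> L0 miss  d=D]
3: R B2 -> L0 hit  d=D]
4: W B2 -> L0 hit  d=D]
5: R B0 -> L0 miss wb->B2  d=-]
6: R B1 -> L1 hit  d=D]
7: W B2 -> L0 miss  d=D]
8: R B0 -> L0 miss wb->B2  d=-]
9: W B0 -> L0 hit  d=D]
10: W B0 -> L0 hit  d=D]
11: W B1 -> L1 hit  d=D]
12: W B1 -> L1 hit  d=D]
13: R B1 -> L1 hit  d=D]
14: R B3 -> L1 miss wb->B1  d=-]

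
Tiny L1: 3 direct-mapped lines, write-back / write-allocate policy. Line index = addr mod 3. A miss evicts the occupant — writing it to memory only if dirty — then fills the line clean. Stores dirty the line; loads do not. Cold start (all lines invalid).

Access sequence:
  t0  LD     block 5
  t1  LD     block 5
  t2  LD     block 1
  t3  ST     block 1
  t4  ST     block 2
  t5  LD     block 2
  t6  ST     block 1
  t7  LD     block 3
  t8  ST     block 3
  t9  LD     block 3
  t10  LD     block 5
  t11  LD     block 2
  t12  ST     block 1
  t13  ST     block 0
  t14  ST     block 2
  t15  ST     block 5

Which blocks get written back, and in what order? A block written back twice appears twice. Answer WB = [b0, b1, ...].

  0 | R B5 → L2 miss [-]
  1 | R B5 → L2 hit [-]
  2 | R B1 → L1 miss [-]
  3 | W B1 → L1 hit [D]
  4 | W B2 → L2 miss [D]
  5 | R B2 → L2 hit [D]
  6 | W B1 → L1 hit [D]
  7 | R B3 → L0 miss [-]
  8 | W B3 → L0 hit [D]
  9 | R B3 → L0 hit [D]
  10 | R B5 → L2 miss wb→B2 [-]
  11 | R B2 → L2 miss [-]
  12 | W B1 → L1 hit [D]
  13 | W B0 → L0 miss wb→B3 [D]
  14 | W B2 → L2 hit [D]
  15 | W B5 → L2 miss wb→B2 [D]

WB = [2, 3, 2]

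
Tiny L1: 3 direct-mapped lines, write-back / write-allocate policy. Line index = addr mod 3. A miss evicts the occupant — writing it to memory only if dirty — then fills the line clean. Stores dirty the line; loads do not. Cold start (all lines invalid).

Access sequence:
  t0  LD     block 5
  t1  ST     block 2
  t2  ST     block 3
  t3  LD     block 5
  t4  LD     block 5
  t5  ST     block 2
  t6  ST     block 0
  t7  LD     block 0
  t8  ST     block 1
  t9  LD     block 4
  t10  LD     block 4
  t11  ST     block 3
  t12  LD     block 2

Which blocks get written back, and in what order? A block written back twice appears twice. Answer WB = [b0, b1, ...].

WB = [2, 3, 1, 0]

0: R B5 → L2 miss [-]
1: W B2 → L2 miss [D]
2: W B3 → L0 miss [D]
3: R B5 → L2 miss wb→B2 [-]
4: R B5 → L2 hit [-]
5: W B2 → L2 miss [D]
6: W B0 → L0 miss wb→B3 [D]
7: R B0 → L0 hit [D]
8: W B1 → L1 miss [D]
9: R B4 → L1 miss wb→B1 [-]
10: R B4 → L1 hit [-]
11: W B3 → L0 miss wb→B0 [D]
12: R B2 → L2 hit [D]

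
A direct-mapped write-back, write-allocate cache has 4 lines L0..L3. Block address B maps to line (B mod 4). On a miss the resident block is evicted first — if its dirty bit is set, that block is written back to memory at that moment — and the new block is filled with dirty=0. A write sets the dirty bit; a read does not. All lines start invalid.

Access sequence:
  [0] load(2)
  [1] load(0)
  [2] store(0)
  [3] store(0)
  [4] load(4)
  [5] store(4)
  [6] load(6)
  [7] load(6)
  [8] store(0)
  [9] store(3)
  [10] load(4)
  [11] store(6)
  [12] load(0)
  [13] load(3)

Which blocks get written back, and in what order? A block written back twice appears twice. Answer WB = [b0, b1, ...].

WB = [0, 4, 0]

0: R B2 → L2 miss [-]
1: R B0 → L0 miss [-]
2: W B0 → L0 hit [D]
3: W B0 → L0 hit [D]
4: R B4 → L0 miss wb→B0 [-]
5: W B4 → L0 hit [D]
6: R B6 → L2 miss [-]
7: R B6 → L2 hit [-]
8: W B0 → L0 miss wb→B4 [D]
9: W B3 → L3 miss [D]
10: R B4 → L0 miss wb→B0 [-]
11: W B6 → L2 hit [D]
12: R B0 → L0 miss [-]
13: R B3 → L3 hit [D]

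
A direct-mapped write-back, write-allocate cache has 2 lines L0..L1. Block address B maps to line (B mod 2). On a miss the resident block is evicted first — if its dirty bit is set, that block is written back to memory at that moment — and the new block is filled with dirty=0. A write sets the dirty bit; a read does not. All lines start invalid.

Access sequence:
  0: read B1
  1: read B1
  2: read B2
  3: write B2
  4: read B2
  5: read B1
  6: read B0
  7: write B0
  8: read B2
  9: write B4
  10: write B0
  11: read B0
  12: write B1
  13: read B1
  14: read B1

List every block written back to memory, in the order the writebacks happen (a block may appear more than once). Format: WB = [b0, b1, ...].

WB = [2, 0, 4]

0: R B1 → L1 miss [-]
1: R B1 → L1 hit [-]
2: R B2 → L0 miss [-]
3: W B2 → L0 hit [D]
4: R B2 → L0 hit [D]
5: R B1 → L1 hit [-]
6: R B0 → L0 miss wb→B2 [-]
7: W B0 → L0 hit [D]
8: R B2 → L0 miss wb→B0 [-]
9: W B4 → L0 miss [D]
10: W B0 → L0 miss wb→B4 [D]
11: R B0 → L0 hit [D]
12: W B1 → L1 hit [D]
13: R B1 → L1 hit [D]
14: R B1 → L1 hit [D]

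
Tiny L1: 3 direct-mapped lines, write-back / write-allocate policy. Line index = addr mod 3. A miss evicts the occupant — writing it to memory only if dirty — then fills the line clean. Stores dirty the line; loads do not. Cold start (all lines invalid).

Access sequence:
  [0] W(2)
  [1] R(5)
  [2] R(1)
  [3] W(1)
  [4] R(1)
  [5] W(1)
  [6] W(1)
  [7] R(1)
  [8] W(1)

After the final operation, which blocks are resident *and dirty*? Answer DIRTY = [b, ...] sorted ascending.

0: W B2 -> L2 miss  d=D]
1: R B5 -> L2 miss wb->B2  d=-]
2: R B1 -> L1 miss  d=-]
3: W B1 -> L1 hit  d=D]
4: R B1 -> L1 hit  d=D]
5: W B1 -> L1 hit  d=D]
6: W B1 -> L1 hit  d=D]
7: R B1 -> L1 hit  d=D]
8: W B1 -> L1 hit  d=D]

DIRTY = [1]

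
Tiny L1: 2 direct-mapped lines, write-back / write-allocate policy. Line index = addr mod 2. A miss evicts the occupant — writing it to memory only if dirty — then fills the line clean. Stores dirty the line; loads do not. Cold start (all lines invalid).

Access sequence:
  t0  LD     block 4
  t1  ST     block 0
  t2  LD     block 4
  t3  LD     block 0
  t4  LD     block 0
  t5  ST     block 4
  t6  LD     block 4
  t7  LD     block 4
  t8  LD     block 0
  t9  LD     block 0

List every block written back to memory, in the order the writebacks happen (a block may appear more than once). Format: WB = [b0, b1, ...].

  0 | R B4 → L0 miss [-]
  1 | W B0 → L0 miss [D]
  2 | R B4 → L0 miss wb→B0 [-]
  3 | R B0 → L0 miss [-]
  4 | R B0 → L0 hit [-]
  5 | W B4 → L0 miss [D]
  6 | R B4 → L0 hit [D]
  7 | R B4 → L0 hit [D]
  8 | R B0 → L0 miss wb→B4 [-]
  9 | R B0 → L0 hit [-]

WB = [0, 4]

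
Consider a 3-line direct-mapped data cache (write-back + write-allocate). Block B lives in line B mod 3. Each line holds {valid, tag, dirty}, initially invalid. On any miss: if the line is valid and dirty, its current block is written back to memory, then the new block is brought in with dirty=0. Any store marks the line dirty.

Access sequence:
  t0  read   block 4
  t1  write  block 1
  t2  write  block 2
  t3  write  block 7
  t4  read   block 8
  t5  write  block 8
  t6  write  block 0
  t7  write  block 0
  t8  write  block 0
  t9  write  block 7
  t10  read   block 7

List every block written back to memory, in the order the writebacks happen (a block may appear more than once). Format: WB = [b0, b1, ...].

WB = [1, 2]

0: R B4 -> L1 miss  d=-]
1: W B1 -> L1 miss  d=D]
2: W B2 -> L2 miss  d=D]
3: W B7 -> L1 miss wb->B1  d=D]
4: R B8 -> L2 miss wb->B2  d=-]
5: W B8 -> L2 hit  d=D]
6: W B0 -> L0 miss  d=D]
7: W B0 -> L0 hit  d=D]
8: W B0 -> L0 hit  d=D]
9: W B7 -> L1 hit  d=D]
10: R B7 -> L1 hit  d=D]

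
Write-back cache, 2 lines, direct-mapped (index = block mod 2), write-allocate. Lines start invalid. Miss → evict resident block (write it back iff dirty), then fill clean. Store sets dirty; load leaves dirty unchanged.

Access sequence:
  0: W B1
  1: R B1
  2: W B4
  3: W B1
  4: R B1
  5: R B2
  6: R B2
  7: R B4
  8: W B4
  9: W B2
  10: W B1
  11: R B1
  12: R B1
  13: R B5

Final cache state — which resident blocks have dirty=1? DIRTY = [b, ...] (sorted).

0: W B1 -> L1 miss  d=D]
1: R B1 -> L1 hit  d=D]
2: W B4 -> L0 miss  d=D]
3: W B1 -> L1 hit  d=D]
4: R B1 -> L1 hit  d=D]
5: R B2 -> L0 miss wb->B4  d=-]
6: R B2 -> L0 hit  d=-]
7: R B4 -> L0 miss  d=-]
8: W B4 -> L0 hit  d=D]
9: W B2 -> L0 miss wb->B4  d=D]
10: W B1 -> L1 hit  d=D]
11: R B1 -> L1 hit  d=D]
12: R B1 -> L1 hit  d=D]
13: R B5 -> L1 miss wb->B1  d=-]

DIRTY = [2]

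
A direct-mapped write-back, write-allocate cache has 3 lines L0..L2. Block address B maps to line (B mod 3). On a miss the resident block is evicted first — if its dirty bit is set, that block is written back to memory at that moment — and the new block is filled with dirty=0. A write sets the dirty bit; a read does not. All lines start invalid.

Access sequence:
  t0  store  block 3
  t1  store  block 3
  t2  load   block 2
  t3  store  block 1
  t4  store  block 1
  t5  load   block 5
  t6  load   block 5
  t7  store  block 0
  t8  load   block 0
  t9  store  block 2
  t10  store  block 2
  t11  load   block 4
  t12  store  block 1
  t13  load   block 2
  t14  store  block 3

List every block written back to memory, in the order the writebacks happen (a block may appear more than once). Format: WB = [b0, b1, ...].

WB = [3, 1, 0]

0: W B3 -> L0 miss  d=D]
1: W B3 -> L0 hit  d=D]
2: R B2 -> L2 miss  d=-]
3: W B1 -> L1 miss  d=D]
4: W B1 -> L1 hit  d=D]
5: R B5 -> L2 miss  d=-]
6: R B5 -> L2 hit  d=-]
7: W B0 -> L0 miss wb->B3  d=D]
8: R B0 -> L0 hit  d=D]
9: W B2 -> L2 miss  d=D]
10: W B2 -> L2 hit  d=D]
11: R B4 -> L1 miss wb->B1  d=-]
12: W B1 -> L1 miss  d=D]
13: R B2 -> L2 hit  d=D]
14: W B3 -> L0 miss wb->B0  d=D]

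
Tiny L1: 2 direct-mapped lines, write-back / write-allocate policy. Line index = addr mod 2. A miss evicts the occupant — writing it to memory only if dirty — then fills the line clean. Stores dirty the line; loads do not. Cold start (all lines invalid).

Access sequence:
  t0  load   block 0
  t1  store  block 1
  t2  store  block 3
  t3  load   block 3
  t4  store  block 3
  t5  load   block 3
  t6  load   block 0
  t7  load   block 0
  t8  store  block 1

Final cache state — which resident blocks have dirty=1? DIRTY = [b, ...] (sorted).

DIRTY = [1]

0: R B0 -> L0 miss  d=-]
1: W B1 -> L1 miss  d=D]
2: W B3 -> L1 miss wb->B1  d=D]
3: R B3 -> L1 hit  d=D]
4: W B3 -> L1 hit  d=D]
5: R B3 -> L1 hit  d=D]
6: R B0 -> L0 hit  d=-]
7: R B0 -> L0 hit  d=-]
8: W B1 -> L1 miss wb->B3  d=D]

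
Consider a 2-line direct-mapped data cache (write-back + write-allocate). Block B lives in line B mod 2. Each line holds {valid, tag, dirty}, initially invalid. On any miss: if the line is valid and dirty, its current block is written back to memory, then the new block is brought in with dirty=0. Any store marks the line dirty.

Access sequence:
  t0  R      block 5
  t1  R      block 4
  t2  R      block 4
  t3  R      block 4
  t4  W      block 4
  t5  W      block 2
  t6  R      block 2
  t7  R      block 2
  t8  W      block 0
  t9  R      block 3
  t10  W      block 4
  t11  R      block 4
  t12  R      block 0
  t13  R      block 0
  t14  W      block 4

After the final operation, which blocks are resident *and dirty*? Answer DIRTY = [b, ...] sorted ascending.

0: R B5 → L1 miss [-]
1: R B4 → L0 miss [-]
2: R B4 → L0 hit [-]
3: R B4 → L0 hit [-]
4: W B4 → L0 hit [D]
5: W B2 → L0 miss wb→B4 [D]
6: R B2 → L0 hit [D]
7: R B2 → L0 hit [D]
8: W B0 → L0 miss wb→B2 [D]
9: R B3 → L1 miss [-]
10: W B4 → L0 miss wb→B0 [D]
11: R B4 → L0 hit [D]
12: R B0 → L0 miss wb→B4 [-]
13: R B0 → L0 hit [-]
14: W B4 → L0 miss [D]

DIRTY = [4]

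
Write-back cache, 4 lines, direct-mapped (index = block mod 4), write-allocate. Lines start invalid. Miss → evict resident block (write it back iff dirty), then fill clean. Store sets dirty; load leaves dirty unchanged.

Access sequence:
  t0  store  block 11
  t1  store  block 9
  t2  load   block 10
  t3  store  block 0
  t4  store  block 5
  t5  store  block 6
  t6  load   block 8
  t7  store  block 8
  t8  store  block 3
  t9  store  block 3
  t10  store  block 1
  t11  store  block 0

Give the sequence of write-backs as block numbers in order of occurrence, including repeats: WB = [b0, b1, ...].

WB = [9, 0, 11, 5, 8]

0: W B11 -> L3 miss  d=D]
1: W B9 -> L1 miss  d=D]
2: R B10 -> L2 miss  d=-]
3: W B0 -> L0 miss  d=D]
4: W B5 -> L1 miss wb->B9  d=D]
5: W B6 -> L2 miss  d=D]
6: R B8 -> L0 miss wb->B0  d=-]
7: W B8 -> L0 hit  d=D]
8: W B3 -> L3 miss wb->B11  d=D]
9: W B3 -> L3 hit  d=D]
10: W B1 -> L1 miss wb->B5  d=D]
11: W B0 -> L0 miss wb->B8  d=D]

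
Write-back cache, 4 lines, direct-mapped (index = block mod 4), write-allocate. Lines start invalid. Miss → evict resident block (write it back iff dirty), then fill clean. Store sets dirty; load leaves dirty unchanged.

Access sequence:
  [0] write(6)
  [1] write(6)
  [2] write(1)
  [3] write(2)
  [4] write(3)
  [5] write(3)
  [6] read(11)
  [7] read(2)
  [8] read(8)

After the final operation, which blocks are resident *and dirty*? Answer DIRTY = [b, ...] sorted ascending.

  0 | W B6 → L2 miss [D]
  1 | W B6 → L2 hit [D]
  2 | W B1 → L1 miss [D]
  3 | W B2 → L2 miss wb→B6 [D]
  4 | W B3 → L3 miss [D]
  5 | W B3 → L3 hit [D]
  6 | R B11 → L3 miss wb→B3 [-]
  7 | R B2 → L2 hit [D]
  8 | R B8 → L0 miss [-]

DIRTY = [1, 2]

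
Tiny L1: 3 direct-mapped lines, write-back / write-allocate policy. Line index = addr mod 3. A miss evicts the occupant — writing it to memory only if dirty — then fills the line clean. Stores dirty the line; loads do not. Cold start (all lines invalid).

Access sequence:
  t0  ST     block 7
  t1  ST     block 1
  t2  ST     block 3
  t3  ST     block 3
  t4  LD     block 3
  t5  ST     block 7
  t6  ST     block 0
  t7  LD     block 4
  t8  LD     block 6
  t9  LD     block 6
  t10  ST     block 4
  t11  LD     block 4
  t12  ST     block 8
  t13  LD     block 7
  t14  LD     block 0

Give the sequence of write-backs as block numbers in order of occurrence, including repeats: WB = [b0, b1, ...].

WB = [7, 1, 3, 7, 0, 4]

0: W B7 → L1 miss [D]
1: W B1 → L1 miss wb→B7 [D]
2: W B3 → L0 miss [D]
3: W B3 → L0 hit [D]
4: R B3 → L0 hit [D]
5: W B7 → L1 miss wb→B1 [D]
6: W B0 → L0 miss wb→B3 [D]
7: R B4 → L1 miss wb→B7 [-]
8: R B6 → L0 miss wb→B0 [-]
9: R B6 → L0 hit [-]
10: W B4 → L1 hit [D]
11: R B4 → L1 hit [D]
12: W B8 → L2 miss [D]
13: R B7 → L1 miss wb→B4 [-]
14: R B0 → L0 miss [-]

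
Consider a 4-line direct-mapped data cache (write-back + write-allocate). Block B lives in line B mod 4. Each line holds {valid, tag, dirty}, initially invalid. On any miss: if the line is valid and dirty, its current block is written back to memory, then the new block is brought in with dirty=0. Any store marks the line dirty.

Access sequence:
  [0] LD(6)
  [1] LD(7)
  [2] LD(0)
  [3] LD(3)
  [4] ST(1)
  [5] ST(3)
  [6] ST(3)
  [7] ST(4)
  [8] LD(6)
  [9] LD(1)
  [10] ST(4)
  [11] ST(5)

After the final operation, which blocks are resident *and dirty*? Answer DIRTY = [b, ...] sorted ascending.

0: R B6 → L2 miss [-]
1: R B7 → L3 miss [-]
2: R B0 → L0 miss [-]
3: R B3 → L3 miss [-]
4: W B1 → L1 miss [D]
5: W B3 → L3 hit [D]
6: W B3 → L3 hit [D]
7: W B4 → L0 miss [D]
8: R B6 → L2 hit [-]
9: R B1 → L1 hit [D]
10: W B4 → L0 hit [D]
11: W B5 → L1 miss wb→B1 [D]

DIRTY = [3, 4, 5]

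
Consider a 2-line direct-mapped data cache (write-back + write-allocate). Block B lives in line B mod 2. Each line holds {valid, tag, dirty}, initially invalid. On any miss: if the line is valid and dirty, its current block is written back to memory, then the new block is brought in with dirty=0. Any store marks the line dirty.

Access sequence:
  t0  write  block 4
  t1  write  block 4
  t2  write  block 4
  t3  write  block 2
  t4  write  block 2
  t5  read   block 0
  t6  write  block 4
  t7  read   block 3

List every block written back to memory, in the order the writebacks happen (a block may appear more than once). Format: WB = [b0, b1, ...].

WB = [4, 2]

  0 | W B4 → L0 miss [D]
  1 | W B4 → L0 hit [D]
  2 | W B4 → L0 hit [D]
  3 | W B2 → L0 miss wb→B4 [D]
  4 | W B2 → L0 hit [D]
  5 | R B0 → L0 miss wb→B2 [-]
  6 | W B4 → L0 miss [D]
  7 | R B3 → L1 miss [-]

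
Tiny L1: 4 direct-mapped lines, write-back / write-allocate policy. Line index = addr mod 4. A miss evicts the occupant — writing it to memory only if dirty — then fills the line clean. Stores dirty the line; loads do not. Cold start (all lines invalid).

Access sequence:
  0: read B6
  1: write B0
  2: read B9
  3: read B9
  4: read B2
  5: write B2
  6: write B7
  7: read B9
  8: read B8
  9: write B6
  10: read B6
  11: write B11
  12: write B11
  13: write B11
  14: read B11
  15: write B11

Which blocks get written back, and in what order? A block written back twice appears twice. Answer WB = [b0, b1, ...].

WB = [0, 2, 7]

0: R B6 → L2 miss [-]
1: W B0 → L0 miss [D]
2: R B9 → L1 miss [-]
3: R B9 → L1 hit [-]
4: R B2 → L2 miss [-]
5: W B2 → L2 hit [D]
6: W B7 → L3 miss [D]
7: R B9 → L1 hit [-]
8: R B8 → L0 miss wb→B0 [-]
9: W B6 → L2 miss wb→B2 [D]
10: R B6 → L2 hit [D]
11: W B11 → L3 miss wb→B7 [D]
12: W B11 → L3 hit [D]
13: W B11 → L3 hit [D]
14: R B11 → L3 hit [D]
15: W B11 → L3 hit [D]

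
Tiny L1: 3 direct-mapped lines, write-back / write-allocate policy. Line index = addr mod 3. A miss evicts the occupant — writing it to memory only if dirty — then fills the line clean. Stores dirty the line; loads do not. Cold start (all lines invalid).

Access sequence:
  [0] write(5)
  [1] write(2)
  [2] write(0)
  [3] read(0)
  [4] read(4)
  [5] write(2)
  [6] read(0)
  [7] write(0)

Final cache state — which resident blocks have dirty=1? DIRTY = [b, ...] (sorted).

DIRTY = [0, 2]

  0 | W B5 → L2 miss [D]
  1 | W B2 → L2 miss wb→B5 [D]
  2 | W B0 → L0 miss [D]
  3 | R B0 → L0 hit [D]
  4 | R B4 → L1 miss [-]
  5 | W B2 → L2 hit [D]
  6 | R B0 → L0 hit [D]
  7 | W B0 → L0 hit [D]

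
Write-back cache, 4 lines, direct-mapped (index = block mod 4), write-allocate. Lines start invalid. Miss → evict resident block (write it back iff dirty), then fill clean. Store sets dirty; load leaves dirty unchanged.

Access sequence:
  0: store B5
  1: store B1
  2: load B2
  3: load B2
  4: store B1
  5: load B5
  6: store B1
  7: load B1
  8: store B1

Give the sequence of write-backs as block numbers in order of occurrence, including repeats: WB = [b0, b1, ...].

0: W B5 -> L1 miss  d=D]
1: W B1 -> L1 miss wb->B5  d=D]
2: R B2 -> L2 miss  d=-]
3: R B2 -> L2 hit  d=-]
4: W B1 -> L1 hit  d=D]
5: R B5 -> L1 miss wb->B1  d=-]
6: W B1 -> L1 miss  d=D]
7: R B1 -> L1 hit  d=D]
8: W B1 -> L1 hit  d=D]

WB = [5, 1]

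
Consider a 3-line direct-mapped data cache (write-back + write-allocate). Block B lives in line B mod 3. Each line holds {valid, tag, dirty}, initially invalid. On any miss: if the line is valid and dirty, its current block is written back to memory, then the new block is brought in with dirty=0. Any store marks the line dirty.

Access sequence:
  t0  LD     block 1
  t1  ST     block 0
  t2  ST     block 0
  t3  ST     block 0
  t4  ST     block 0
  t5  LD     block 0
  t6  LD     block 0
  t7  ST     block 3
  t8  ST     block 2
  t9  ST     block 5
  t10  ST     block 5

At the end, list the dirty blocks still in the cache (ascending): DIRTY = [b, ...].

0: R B1 → L1 miss [-]
1: W B0 → L0 miss [D]
2: W B0 → L0 hit [D]
3: W B0 → L0 hit [D]
4: W B0 → L0 hit [D]
5: R B0 → L0 hit [D]
6: R B0 → L0 hit [D]
7: W B3 → L0 miss wb→B0 [D]
8: W B2 → L2 miss [D]
9: W B5 → L2 miss wb→B2 [D]
10: W B5 → L2 hit [D]

DIRTY = [3, 5]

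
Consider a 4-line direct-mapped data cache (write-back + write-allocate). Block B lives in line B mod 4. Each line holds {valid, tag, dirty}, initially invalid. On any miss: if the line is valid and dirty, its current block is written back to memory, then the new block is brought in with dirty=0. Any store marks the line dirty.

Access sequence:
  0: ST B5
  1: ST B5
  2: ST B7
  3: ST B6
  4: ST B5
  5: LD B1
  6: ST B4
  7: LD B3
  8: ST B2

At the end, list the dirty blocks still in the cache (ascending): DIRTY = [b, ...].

DIRTY = [2, 4]

  0 | W B5 → L1 miss [D]
  1 | W B5 → L1 hit [D]
  2 | W B7 → L3 miss [D]
  3 | W B6 → L2 miss [D]
  4 | W B5 → L1 hit [D]
  5 | R B1 → L1 miss wb→B5 [-]
  6 | W B4 → L0 miss [D]
  7 | R B3 → L3 miss wb→B7 [-]
  8 | W B2 → L2 miss wb→B6 [D]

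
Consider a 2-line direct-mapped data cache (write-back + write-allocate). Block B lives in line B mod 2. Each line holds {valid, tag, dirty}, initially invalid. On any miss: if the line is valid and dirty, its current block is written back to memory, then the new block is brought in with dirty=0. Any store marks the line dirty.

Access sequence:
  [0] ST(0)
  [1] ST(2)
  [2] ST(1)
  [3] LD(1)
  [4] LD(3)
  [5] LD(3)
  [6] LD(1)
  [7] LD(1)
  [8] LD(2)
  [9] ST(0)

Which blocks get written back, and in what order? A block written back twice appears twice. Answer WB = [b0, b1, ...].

WB = [0, 1, 2]

  0 | W B0 → L0 miss [D]
  1 | W B2 → L0 miss wb→B0 [D]
  2 | W B1 → L1 miss [D]
  3 | R B1 → L1 hit [D]
  4 | R B3 → L1 miss wb→B1 [-]
  5 | R B3 → L1 hit [-]
  6 | R B1 → L1 miss [-]
  7 | R B1 → L1 hit [-]
  8 | R B2 → L0 hit [D]
  9 | W B0 → L0 miss wb→B2 [D]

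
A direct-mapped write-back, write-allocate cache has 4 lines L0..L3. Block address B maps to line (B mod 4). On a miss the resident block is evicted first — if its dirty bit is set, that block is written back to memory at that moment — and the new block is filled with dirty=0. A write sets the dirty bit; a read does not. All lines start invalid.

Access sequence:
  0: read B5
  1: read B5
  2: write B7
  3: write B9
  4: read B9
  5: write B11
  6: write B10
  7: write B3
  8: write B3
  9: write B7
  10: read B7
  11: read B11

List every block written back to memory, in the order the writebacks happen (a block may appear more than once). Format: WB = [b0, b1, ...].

  0 | R B5 → L1 miss [-]
  1 | R B5 → L1 hit [-]
  2 | W B7 → L3 miss [D]
  3 | W B9 → L1 miss [D]
  4 | R B9 → L1 hit [D]
  5 | W B11 → L3 miss wb→B7 [D]
  6 | W B10 → L2 miss [D]
  7 | W B3 → L3 miss wb→B11 [D]
  8 | W B3 → L3 hit [D]
  9 | W B7 → L3 miss wb→B3 [D]
  10 | R B7 → L3 hit [D]
  11 | R B11 → L3 miss wb→B7 [-]

WB = [7, 11, 3, 7]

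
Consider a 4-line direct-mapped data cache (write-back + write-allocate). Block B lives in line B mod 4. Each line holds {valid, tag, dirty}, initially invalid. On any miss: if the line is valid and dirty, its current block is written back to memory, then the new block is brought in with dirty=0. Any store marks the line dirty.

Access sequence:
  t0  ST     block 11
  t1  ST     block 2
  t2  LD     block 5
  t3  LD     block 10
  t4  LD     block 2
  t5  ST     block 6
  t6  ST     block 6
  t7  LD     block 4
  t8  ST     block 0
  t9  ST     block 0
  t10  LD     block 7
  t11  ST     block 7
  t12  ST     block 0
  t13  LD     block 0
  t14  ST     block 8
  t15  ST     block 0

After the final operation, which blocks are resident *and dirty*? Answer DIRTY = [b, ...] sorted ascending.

DIRTY = [0, 6, 7]

0: W B11 → L3 miss [D]
1: W B2 → L2 miss [D]
2: R B5 → L1 miss [-]
3: R B10 → L2 miss wb→B2 [-]
4: R B2 → L2 miss [-]
5: W B6 → L2 miss [D]
6: W B6 → L2 hit [D]
7: R B4 → L0 miss [-]
8: W B0 → L0 miss [D]
9: W B0 → L0 hit [D]
10: R B7 → L3 miss wb→B11 [-]
11: W B7 → L3 hit [D]
12: W B0 → L0 hit [D]
13: R B0 → L0 hit [D]
14: W B8 → L0 miss wb→B0 [D]
15: W B0 → L0 miss wb→B8 [D]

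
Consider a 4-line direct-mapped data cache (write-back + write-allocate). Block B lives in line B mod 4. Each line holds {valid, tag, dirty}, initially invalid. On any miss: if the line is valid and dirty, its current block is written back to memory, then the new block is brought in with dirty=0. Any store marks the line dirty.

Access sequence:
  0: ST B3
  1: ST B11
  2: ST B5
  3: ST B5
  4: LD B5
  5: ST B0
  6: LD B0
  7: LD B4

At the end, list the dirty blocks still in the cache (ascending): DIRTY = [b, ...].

DIRTY = [5, 11]

0: W B3 → L3 miss [D]
1: W B11 → L3 miss wb→B3 [D]
2: W B5 → L1 miss [D]
3: W B5 → L1 hit [D]
4: R B5 → L1 hit [D]
5: W B0 → L0 miss [D]
6: R B0 → L0 hit [D]
7: R B4 → L0 miss wb→B0 [-]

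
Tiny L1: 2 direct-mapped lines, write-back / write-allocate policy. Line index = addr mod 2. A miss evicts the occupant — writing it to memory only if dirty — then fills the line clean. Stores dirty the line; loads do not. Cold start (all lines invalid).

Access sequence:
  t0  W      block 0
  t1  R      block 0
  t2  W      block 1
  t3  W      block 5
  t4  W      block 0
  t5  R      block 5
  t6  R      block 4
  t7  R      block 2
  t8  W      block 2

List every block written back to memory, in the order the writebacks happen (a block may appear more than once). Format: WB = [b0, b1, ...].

WB = [1, 0]

0: W B0 -> L0 miss  d=D]
1: R B0 -> L0 hit  d=D]
2: W B1 -> L1 miss  d=D]
3: W B5 -> L1 miss wb->B1  d=D]
4: W B0 -> L0 hit  d=D]
5: R B5 -> L1 hit  d=D]
6: R B4 -> L0 miss wb->B0  d=-]
7: R B2 -> L0 miss  d=-]
8: W B2 -> L0 hit  d=D]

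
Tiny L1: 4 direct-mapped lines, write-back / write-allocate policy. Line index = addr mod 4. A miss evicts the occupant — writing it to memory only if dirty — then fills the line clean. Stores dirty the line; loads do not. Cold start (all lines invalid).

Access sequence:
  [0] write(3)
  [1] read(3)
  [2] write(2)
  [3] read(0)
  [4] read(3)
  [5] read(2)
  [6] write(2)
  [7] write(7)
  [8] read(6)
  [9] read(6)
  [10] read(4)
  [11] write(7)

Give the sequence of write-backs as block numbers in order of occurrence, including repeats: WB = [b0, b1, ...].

WB = [3, 2]

  0 | W B3 → L3 miss [D]
  1 | R B3 → L3 hit [D]
  2 | W B2 → L2 miss [D]
  3 | R B0 → L0 miss [-]
  4 | R B3 → L3 hit [D]
  5 | R B2 → L2 hit [D]
  6 | W B2 → L2 hit [D]
  7 | W B7 → L3 miss wb→B3 [D]
  8 | R B6 → L2 miss wb→B2 [-]
  9 | R B6 → L2 hit [-]
  10 | R B4 → L0 miss [-]
  11 | W B7 → L3 hit [D]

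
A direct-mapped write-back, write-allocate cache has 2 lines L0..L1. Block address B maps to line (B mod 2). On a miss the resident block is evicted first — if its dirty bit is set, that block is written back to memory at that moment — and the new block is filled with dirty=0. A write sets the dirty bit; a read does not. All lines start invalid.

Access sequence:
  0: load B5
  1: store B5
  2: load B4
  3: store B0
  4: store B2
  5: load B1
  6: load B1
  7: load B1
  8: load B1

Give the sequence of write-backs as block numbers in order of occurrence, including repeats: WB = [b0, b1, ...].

  0 | R B5 → L1 miss [-]
  1 | W B5 → L1 hit [D]
  2 | R B4 → L0 miss [-]
  3 | W B0 → L0 miss [D]
  4 | W B2 → L0 miss wb→B0 [D]
  5 | R B1 → L1 miss wb→B5 [-]
  6 | R B1 → L1 hit [-]
  7 | R B1 → L1 hit [-]
  8 | R B1 → L1 hit [-]

WB = [0, 5]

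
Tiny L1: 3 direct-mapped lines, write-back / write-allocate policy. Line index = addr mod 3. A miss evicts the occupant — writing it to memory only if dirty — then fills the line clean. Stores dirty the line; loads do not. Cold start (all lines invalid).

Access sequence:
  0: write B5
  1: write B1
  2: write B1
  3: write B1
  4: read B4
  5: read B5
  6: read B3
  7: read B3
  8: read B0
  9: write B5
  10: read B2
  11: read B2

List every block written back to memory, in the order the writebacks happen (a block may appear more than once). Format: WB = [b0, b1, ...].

WB = [1, 5]

0: W B5 → L2 miss [D]
1: W B1 → L1 miss [D]
2: W B1 → L1 hit [D]
3: W B1 → L1 hit [D]
4: R B4 → L1 miss wb→B1 [-]
5: R B5 → L2 hit [D]
6: R B3 → L0 miss [-]
7: R B3 → L0 hit [-]
8: R B0 → L0 miss [-]
9: W B5 → L2 hit [D]
10: R B2 → L2 miss wb→B5 [-]
11: R B2 → L2 hit [-]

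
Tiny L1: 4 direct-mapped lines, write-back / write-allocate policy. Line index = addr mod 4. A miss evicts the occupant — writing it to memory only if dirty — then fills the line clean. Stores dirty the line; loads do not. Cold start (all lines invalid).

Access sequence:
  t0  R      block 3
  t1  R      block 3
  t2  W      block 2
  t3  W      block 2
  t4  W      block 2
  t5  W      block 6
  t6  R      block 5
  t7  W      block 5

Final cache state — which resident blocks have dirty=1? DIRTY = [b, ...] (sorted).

DIRTY = [5, 6]

  0 | R B3 → L3 miss [-]
  1 | R B3 → L3 hit [-]
  2 | W B2 → L2 miss [D]
  3 | W B2 → L2 hit [D]
  4 | W B2 → L2 hit [D]
  5 | W B6 → L2 miss wb→B2 [D]
  6 | R B5 → L1 miss [-]
  7 | W B5 → L1 hit [D]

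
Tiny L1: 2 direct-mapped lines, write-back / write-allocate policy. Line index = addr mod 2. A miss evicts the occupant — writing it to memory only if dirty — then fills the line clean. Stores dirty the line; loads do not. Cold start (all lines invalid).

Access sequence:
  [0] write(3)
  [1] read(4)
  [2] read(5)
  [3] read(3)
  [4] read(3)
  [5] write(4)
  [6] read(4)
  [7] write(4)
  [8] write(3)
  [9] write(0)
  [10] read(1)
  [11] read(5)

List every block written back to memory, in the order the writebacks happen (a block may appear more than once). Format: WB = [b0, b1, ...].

  0 | W B3 → L1 miss [D]
  1 | R B4 → L0 miss [-]
  2 | R B5 → L1 miss wb→B3 [-]
  3 | R B3 → L1 miss [-]
  4 | R B3 → L1 hit [-]
  5 | W B4 → L0 hit [D]
  6 | R B4 → L0 hit [D]
  7 | W B4 → L0 hit [D]
  8 | W B3 → L1 hit [D]
  9 | W B0 → L0 miss wb→B4 [D]
  10 | R B1 → L1 miss wb→B3 [-]
  11 | R B5 → L1 miss [-]

WB = [3, 4, 3]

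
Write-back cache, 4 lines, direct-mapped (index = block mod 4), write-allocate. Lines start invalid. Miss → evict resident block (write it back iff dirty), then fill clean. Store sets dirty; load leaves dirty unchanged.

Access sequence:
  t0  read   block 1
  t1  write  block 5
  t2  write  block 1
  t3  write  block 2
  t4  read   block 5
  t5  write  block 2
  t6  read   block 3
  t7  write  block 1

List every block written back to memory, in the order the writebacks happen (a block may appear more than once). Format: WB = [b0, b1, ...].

WB = [5, 1]

0: R B1 -> L1 miss  d=-]
1: W B5 -> L1 miss  d=D]
2: W B1 -> L1 miss wb->B5  d=D]
3: W B2 -> L2 miss  d=D]
4: R B5 -> L1 miss wb->B1  d=-]
5: W B2 -> L2 hit  d=D]
6: R B3 -> L3 miss  d=-]
7: W B1 -> L1 miss  d=D]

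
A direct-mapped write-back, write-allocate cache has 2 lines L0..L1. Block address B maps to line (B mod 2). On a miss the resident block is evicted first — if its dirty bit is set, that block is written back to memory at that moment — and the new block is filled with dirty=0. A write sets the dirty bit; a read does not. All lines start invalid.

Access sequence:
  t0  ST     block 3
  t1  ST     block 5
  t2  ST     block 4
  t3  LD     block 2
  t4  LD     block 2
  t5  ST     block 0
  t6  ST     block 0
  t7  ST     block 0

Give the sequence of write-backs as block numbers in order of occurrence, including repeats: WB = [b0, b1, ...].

WB = [3, 4]

  0 | W B3 → L1 miss [D]
  1 | W B5 → L1 miss wb→B3 [D]
  2 | W B4 → L0 miss [D]
  3 | R B2 → L0 miss wb→B4 [-]
  4 | R B2 → L0 hit [-]
  5 | W B0 → L0 miss [D]
  6 | W B0 → L0 hit [D]
  7 | W B0 → L0 hit [D]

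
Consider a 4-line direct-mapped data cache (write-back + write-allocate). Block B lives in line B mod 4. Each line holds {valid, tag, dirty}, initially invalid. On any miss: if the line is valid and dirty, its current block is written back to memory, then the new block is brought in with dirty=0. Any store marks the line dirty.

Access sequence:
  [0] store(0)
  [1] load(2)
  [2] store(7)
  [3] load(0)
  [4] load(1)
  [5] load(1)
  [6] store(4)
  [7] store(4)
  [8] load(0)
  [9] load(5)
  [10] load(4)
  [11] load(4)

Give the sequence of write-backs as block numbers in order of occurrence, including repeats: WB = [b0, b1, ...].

WB = [0, 4]

  0 | W B0 → L0 miss [D]
  1 | R B2 → L2 miss [-]
  2 | W B7 → L3 miss [D]
  3 | R B0 → L0 hit [D]
  4 | R B1 → L1 miss [-]
  5 | R B1 → L1 hit [-]
  6 | W B4 → L0 miss wb→B0 [D]
  7 | W B4 → L0 hit [D]
  8 | R B0 → L0 miss wb→B4 [-]
  9 | R B5 → L1 miss [-]
  10 | R B4 → L0 miss [-]
  11 | R B4 → L0 hit [-]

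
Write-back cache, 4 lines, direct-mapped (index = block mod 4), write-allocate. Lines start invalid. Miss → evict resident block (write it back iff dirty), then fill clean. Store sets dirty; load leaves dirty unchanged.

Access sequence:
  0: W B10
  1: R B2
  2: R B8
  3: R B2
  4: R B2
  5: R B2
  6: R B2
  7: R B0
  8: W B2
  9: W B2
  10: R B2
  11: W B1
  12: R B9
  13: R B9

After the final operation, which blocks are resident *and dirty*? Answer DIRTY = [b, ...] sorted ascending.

0: W B10 → L2 miss [D]
1: R B2 → L2 miss wb→B10 [-]
2: R B8 → L0 miss [-]
3: R B2 → L2 hit [-]
4: R B2 → L2 hit [-]
5: R B2 → L2 hit [-]
6: R B2 → L2 hit [-]
7: R B0 → L0 miss [-]
8: W B2 → L2 hit [D]
9: W B2 → L2 hit [D]
10: R B2 → L2 hit [D]
11: W B1 → L1 miss [D]
12: R B9 → L1 miss wb→B1 [-]
13: R B9 → L1 hit [-]

DIRTY = [2]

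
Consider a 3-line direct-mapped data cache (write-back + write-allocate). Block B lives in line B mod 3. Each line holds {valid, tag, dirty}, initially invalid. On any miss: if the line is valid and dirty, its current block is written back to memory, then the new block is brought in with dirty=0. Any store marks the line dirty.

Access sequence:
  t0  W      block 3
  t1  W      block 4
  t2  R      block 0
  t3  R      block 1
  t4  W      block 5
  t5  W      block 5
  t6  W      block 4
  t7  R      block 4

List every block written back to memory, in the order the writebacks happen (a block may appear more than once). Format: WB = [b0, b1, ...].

0: W B3 -> L0 miss  d=D]
1: W B4 -> L1 miss  d=D]
2: R B0 -> L0 miss wb->B3  d=-]
3: R B1 -> L1 miss wb->B4  d=-]
4: W B5 -> L2 miss  d=D]
5: W B5 -> L2 hit  d=D]
6: W B4 -> L1 miss  d=D]
7: R B4 -> L1 hit  d=D]

WB = [3, 4]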